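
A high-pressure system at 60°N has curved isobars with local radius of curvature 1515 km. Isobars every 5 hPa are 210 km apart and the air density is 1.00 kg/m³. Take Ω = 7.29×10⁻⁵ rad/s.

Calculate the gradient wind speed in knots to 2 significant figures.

41 knots

Coriolis parameter at 60°N:
f = 2Ω sin φ = 2 × 7.29×10⁻⁵ × sin 60° = 1.26×10⁻⁴ s⁻¹
Pressure gradient: |∂P/∂n| = 500 Pa / 210000 m = 2.38×10⁻³ Pa/m
Geostrophic speed: V_g = |∂P/∂n|/(fρ) = 2.38×10⁻³/(1.26×10⁻⁴ × 1.00) = 18.9 m/s
Around a high, pressure-gradient force acts outward with centrifugal, so Coriolis balances both:
fV = (1/ρ)|∂P/∂n| + V²/R  →  V² − fR·V + fR·V_g = 0
With fR = 1.26×10⁻⁴ × 1515×10³ m = 191 m/s:
V = [fR − √((fR)² − 4 fR V_g)]/2 = [191 − √(191² − 4×191×18.9)]/2 = 21.2 m/s
Supergeostrophic (V > V_g = 18.9 m/s), as expected around a high.
Converting: 21.2 m/s × 1.944 = 41 knots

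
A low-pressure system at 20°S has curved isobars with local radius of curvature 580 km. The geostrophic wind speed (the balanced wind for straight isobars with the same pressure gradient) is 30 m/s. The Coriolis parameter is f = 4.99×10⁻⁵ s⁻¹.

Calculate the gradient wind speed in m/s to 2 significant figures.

18 m/s

Around a low, centrifugal force acts outward with Coriolis, so pressure-gradient force balances both:
(1/ρ)|∂P/∂n| = fV + V²/R  →  V² + fR·V − fR·V_g = 0
With fR = 4.99×10⁻⁵ × 580×10³ m = 28.9 m/s:
V = [−fR + √((fR)² + 4 fR V_g)]/2 = [−28.9 + √(28.9² + 4×28.9×30)]/2 = 18.4 m/s
Subgeostrophic (V < V_g = 30 m/s), as expected around a low.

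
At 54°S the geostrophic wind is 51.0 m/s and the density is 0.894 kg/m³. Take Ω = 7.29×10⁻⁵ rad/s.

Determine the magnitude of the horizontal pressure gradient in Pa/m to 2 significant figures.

5.4×10⁻³ Pa/m

Coriolis parameter at 54°S:
f = 2Ω sin φ = 2 × 7.29×10⁻⁵ × sin 54° = 1.18×10⁻⁴ s⁻¹
Geostrophic balance rearranged: |∂P/∂n| = f ρ V_g
|∂P/∂n| = 1.18×10⁻⁴ × 0.894 × 51.0 = 5.38×10⁻³ Pa/m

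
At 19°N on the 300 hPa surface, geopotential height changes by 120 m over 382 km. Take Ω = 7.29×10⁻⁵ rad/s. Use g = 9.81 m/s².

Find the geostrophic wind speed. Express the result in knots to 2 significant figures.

Coriolis parameter at 19°N:
f = 2Ω sin φ = 2 × 7.29×10⁻⁵ × sin 19° = 4.75×10⁻⁵ s⁻¹
Height gradient: |∂Z/∂n| = 120 m / 382000 m = 3.14×10⁻⁴
On a pressure surface, geostrophic balance gives V_g = (g/f)|∂Z/∂n|:
V_g = 9.81 × 3.14×10⁻⁴ / 4.75×10⁻⁵ = 64.9 m/s
Converting: 64.9 m/s × 1.944 = 130 knots

130 knots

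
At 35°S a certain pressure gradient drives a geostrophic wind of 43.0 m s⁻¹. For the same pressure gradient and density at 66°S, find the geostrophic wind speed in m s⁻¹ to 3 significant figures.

27.0 m s⁻¹

With the same pressure gradient and density, V_g ∝ 1/f ∝ 1/sin φ.
V₂ = V₁ · sin φ₁ / sin φ₂ = 43.0 × sin 35° / sin 66°
V₂ = 43.0 × 0.5736/0.9135 = 27.0 m s⁻¹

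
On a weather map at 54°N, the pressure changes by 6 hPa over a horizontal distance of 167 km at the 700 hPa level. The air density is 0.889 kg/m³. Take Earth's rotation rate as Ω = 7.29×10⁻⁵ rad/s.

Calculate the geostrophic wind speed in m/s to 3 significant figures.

Coriolis parameter at 54°N:
f = 2Ω sin φ = 2 × 7.29×10⁻⁵ × sin 54° = 1.18×10⁻⁴ s⁻¹
Pressure gradient: |∂P/∂n| = 600 Pa / 167000 m = 3.59×10⁻³ Pa/m
Geostrophic balance (pressure-gradient force = Coriolis force):
V_g = (1/(fρ)) |∂P/∂n| = 3.59×10⁻³ / (1.18×10⁻⁴ × 0.889) = 34.3 m/s

34.3 m/s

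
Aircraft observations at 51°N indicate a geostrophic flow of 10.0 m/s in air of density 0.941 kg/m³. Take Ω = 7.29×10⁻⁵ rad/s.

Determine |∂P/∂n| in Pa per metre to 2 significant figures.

1.1×10⁻³ Pa/m

Coriolis parameter at 51°N:
f = 2Ω sin φ = 2 × 7.29×10⁻⁵ × sin 51° = 1.13×10⁻⁴ s⁻¹
Geostrophic balance rearranged: |∂P/∂n| = f ρ V_g
|∂P/∂n| = 1.13×10⁻⁴ × 0.941 × 10.0 = 1.07×10⁻³ Pa/m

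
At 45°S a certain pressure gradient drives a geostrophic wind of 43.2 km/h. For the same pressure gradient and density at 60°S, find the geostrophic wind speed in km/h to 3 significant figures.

With the same pressure gradient and density, V_g ∝ 1/f ∝ 1/sin φ.
V₂ = V₁ · sin φ₁ / sin φ₂ = 43.2 × sin 45° / sin 60°
V₂ = 43.2 × 0.7071/0.8660 = 35.3 km/h

35.3 km/h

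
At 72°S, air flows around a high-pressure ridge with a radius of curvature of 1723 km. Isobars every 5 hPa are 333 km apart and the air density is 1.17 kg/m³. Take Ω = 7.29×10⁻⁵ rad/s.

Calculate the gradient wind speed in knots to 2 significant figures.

19 knots

Coriolis parameter at 72°S:
f = 2Ω sin φ = 2 × 7.29×10⁻⁵ × sin 72° = 1.39×10⁻⁴ s⁻¹
Pressure gradient: |∂P/∂n| = 500 Pa / 333000 m = 1.50×10⁻³ Pa/m
Geostrophic speed: V_g = |∂P/∂n|/(fρ) = 1.50×10⁻³/(1.39×10⁻⁴ × 1.17) = 9.25 m/s
Around a high, pressure-gradient force acts outward with centrifugal, so Coriolis balances both:
fV = (1/ρ)|∂P/∂n| + V²/R  →  V² − fR·V + fR·V_g = 0
With fR = 1.39×10⁻⁴ × 1723×10³ m = 239 m/s:
V = [fR − √((fR)² − 4 fR V_g)]/2 = [239 − √(239² − 4×239×9.25)]/2 = 9.64 m/s
Supergeostrophic (V > V_g = 9.25 m/s), as expected around a high.
Converting: 9.64 m/s × 1.944 = 19 knots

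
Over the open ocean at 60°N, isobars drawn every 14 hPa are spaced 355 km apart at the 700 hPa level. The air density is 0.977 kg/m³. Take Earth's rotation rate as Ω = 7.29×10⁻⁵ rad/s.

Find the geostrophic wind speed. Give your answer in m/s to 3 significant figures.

Coriolis parameter at 60°N:
f = 2Ω sin φ = 2 × 7.29×10⁻⁵ × sin 60° = 1.26×10⁻⁴ s⁻¹
Pressure gradient: |∂P/∂n| = 1400 Pa / 355000 m = 3.94×10⁻³ Pa/m
Geostrophic balance (pressure-gradient force = Coriolis force):
V_g = (1/(fρ)) |∂P/∂n| = 3.94×10⁻³ / (1.26×10⁻⁴ × 0.977) = 32.0 m/s

32.0 m/s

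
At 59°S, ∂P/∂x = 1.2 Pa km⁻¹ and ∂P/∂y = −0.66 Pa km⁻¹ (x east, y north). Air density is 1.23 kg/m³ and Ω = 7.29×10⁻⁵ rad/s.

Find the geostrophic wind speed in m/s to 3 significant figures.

Coriolis parameter at 59°S:
f = 2Ω sin φ = 2 × 7.29×10⁻⁵ × sin 59° = 1.25×10⁻⁴ s⁻¹
In the Southern Hemisphere f is negative: f = −1.25×10⁻⁴ s⁻¹.
Component geostrophic relations (x east, y north):
u_g = −(1/(fρ)) ∂P/∂y,  v_g = (1/(fρ)) ∂P/∂x
u_g = −(−0.66×10⁻³)/(−1.25×10⁻⁴ × 1.23) = −4.29 m/s;  v_g = (1.2×10⁻³)/(−1.25×10⁻⁴ × 1.23) = −7.81 m/s
|V_g| = √(u_g² + v_g²) = 8.91 m/s

8.91 m/s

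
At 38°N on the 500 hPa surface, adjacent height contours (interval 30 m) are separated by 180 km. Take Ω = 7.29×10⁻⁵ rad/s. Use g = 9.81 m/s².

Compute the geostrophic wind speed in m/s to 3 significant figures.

Coriolis parameter at 38°N:
f = 2Ω sin φ = 2 × 7.29×10⁻⁵ × sin 38° = 8.98×10⁻⁵ s⁻¹
Height gradient: |∂Z/∂n| = 30 m / 180000 m = 1.67×10⁻⁴
On a pressure surface, geostrophic balance gives V_g = (g/f)|∂Z/∂n|:
V_g = 9.81 × 1.67×10⁻⁴ / 8.98×10⁻⁵ = 18.2 m/s

18.2 m/s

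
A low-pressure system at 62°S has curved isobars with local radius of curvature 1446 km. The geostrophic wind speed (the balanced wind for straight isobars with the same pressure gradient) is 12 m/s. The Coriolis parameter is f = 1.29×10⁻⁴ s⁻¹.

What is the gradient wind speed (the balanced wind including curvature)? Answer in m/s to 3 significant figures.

11.3 m/s

Around a low, centrifugal force acts outward with Coriolis, so pressure-gradient force balances both:
(1/ρ)|∂P/∂n| = fV + V²/R  →  V² + fR·V − fR·V_g = 0
With fR = 1.29×10⁻⁴ × 1446×10³ m = 187 m/s:
V = [−fR + √((fR)² + 4 fR V_g)]/2 = [−187 + √(187² + 4×187×12)]/2 = 11.3 m/s
Subgeostrophic (V < V_g = 12 m/s), as expected around a low.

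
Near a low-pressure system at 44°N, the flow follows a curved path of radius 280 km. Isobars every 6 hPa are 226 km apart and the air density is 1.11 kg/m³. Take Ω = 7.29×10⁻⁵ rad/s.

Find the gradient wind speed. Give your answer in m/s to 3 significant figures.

15.3 m/s

Coriolis parameter at 44°N:
f = 2Ω sin φ = 2 × 7.29×10⁻⁵ × sin 44° = 1.01×10⁻⁴ s⁻¹
Pressure gradient: |∂P/∂n| = 600 Pa / 226000 m = 2.65×10⁻³ Pa/m
Geostrophic speed: V_g = |∂P/∂n|/(fρ) = 2.65×10⁻³/(1.01×10⁻⁴ × 1.11) = 23.6 m/s
Around a low, centrifugal force acts outward with Coriolis, so pressure-gradient force balances both:
(1/ρ)|∂P/∂n| = fV + V²/R  →  V² + fR·V − fR·V_g = 0
With fR = 1.01×10⁻⁴ × 280×10³ m = 28.4 m/s:
V = [−fR + √((fR)² + 4 fR V_g)]/2 = [−28.4 + √(28.4² + 4×28.4×23.6)]/2 = 15.3 m/s
Subgeostrophic (V < V_g = 23.6 m/s), as expected around a low.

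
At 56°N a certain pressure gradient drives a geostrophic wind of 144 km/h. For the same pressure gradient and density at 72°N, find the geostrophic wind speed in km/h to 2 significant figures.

130 km/h

With the same pressure gradient and density, V_g ∝ 1/f ∝ 1/sin φ.
V₂ = V₁ · sin φ₁ / sin φ₂ = 144 × sin 56° / sin 72°
V₂ = 144 × 0.8290/0.9511 = 130 km/h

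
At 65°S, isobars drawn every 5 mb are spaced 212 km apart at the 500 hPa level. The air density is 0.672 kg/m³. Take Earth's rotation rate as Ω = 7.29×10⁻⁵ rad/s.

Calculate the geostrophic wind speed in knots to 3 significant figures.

51.6 knots

Coriolis parameter at 65°S:
f = 2Ω sin φ = 2 × 7.29×10⁻⁵ × sin 65° = 1.32×10⁻⁴ s⁻¹
Pressure gradient: |∂P/∂n| = 500 Pa / 212000 m = 2.36×10⁻³ Pa/m
Geostrophic balance (pressure-gradient force = Coriolis force):
V_g = (1/(fρ)) |∂P/∂n| = 2.36×10⁻³ / (1.32×10⁻⁴ × 0.672) = 26.6 m/s
Converting: 26.6 m/s × 1.944 = 51.6 knots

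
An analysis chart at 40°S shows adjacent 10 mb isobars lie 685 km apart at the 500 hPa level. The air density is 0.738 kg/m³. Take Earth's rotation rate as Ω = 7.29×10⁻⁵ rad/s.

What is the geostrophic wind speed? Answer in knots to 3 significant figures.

41.0 knots

Coriolis parameter at 40°S:
f = 2Ω sin φ = 2 × 7.29×10⁻⁵ × sin 40° = 9.37×10⁻⁵ s⁻¹
Pressure gradient: |∂P/∂n| = 1000 Pa / 685000 m = 1.46×10⁻³ Pa/m
Geostrophic balance (pressure-gradient force = Coriolis force):
V_g = (1/(fρ)) |∂P/∂n| = 1.46×10⁻³ / (9.37×10⁻⁵ × 0.738) = 21.1 m/s
Converting: 21.1 m/s × 1.944 = 41.0 knots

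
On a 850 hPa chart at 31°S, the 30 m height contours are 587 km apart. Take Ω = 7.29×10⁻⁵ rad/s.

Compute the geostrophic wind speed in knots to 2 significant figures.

Coriolis parameter at 31°S:
f = 2Ω sin φ = 2 × 7.29×10⁻⁵ × sin 31° = 7.51×10⁻⁵ s⁻¹
Height gradient: |∂Z/∂n| = 30 m / 587000 m = 5.11×10⁻⁵
On a pressure surface, geostrophic balance gives V_g = (g/f)|∂Z/∂n|:
V_g = 9.81 × 5.11×10⁻⁵ / 7.51×10⁻⁵ = 6.68 m/s
Converting: 6.68 m/s × 1.944 = 13 knots

13 knots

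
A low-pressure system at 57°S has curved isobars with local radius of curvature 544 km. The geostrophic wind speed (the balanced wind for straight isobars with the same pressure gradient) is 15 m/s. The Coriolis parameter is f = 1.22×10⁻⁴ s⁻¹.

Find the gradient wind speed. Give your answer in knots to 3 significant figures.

24.5 knots

Around a low, centrifugal force acts outward with Coriolis, so pressure-gradient force balances both:
(1/ρ)|∂P/∂n| = fV + V²/R  →  V² + fR·V − fR·V_g = 0
With fR = 1.22×10⁻⁴ × 544×10³ m = 66.4 m/s:
V = [−fR + √((fR)² + 4 fR V_g)]/2 = [−66.4 + √(66.4² + 4×66.4×15)]/2 = 12.6 m/s
Subgeostrophic (V < V_g = 15 m/s), as expected around a low.
Converting: 12.6 m/s × 1.944 = 24.5 knots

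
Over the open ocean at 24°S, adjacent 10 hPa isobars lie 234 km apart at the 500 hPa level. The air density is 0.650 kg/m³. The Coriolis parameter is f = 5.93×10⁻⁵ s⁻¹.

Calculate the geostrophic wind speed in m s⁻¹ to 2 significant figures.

Pressure gradient: |∂P/∂n| = 1000 Pa / 234000 m = 4.27×10⁻³ Pa/m
Geostrophic balance (pressure-gradient force = Coriolis force):
V_g = (1/(fρ)) |∂P/∂n| = 4.27×10⁻³ / (5.93×10⁻⁵ × 0.650) = 111 m/s

110 m s⁻¹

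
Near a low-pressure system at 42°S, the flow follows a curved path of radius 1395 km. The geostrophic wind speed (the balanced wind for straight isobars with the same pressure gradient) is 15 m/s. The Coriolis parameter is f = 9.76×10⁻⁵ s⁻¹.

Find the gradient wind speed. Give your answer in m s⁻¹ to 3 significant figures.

Around a low, centrifugal force acts outward with Coriolis, so pressure-gradient force balances both:
(1/ρ)|∂P/∂n| = fV + V²/R  →  V² + fR·V − fR·V_g = 0
With fR = 9.76×10⁻⁵ × 1395×10³ m = 136 m/s:
V = [−fR + √((fR)² + 4 fR V_g)]/2 = [−136 + √(136² + 4×136×15)]/2 = 13.6 m/s
Subgeostrophic (V < V_g = 15 m/s), as expected around a low.

13.6 m s⁻¹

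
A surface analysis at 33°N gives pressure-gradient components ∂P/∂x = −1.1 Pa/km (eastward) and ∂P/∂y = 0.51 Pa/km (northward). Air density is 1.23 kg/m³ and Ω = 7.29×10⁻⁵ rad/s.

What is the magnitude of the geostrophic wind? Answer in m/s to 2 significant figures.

Coriolis parameter at 33°N:
f = 2Ω sin φ = 2 × 7.29×10⁻⁵ × sin 33° = 7.94×10⁻⁵ s⁻¹
Component geostrophic relations (x east, y north):
u_g = −(1/(fρ)) ∂P/∂y,  v_g = (1/(fρ)) ∂P/∂x
u_g = −(0.51×10⁻³)/(7.94×10⁻⁵ × 1.23) = −5.22 m/s;  v_g = (−1.1×10⁻³)/(7.94×10⁻⁵ × 1.23) = −11.3 m/s
|V_g| = √(u_g² + v_g²) = 12.4 m/s

12 m/s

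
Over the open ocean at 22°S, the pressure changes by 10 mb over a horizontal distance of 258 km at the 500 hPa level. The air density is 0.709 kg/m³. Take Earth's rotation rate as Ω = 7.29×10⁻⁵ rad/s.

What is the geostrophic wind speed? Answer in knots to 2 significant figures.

190 knots

Coriolis parameter at 22°S:
f = 2Ω sin φ = 2 × 7.29×10⁻⁵ × sin 22° = 5.46×10⁻⁵ s⁻¹
Pressure gradient: |∂P/∂n| = 1000 Pa / 258000 m = 3.88×10⁻³ Pa/m
Geostrophic balance (pressure-gradient force = Coriolis force):
V_g = (1/(fρ)) |∂P/∂n| = 3.88×10⁻³ / (5.46×10⁻⁵ × 0.709) = 100 m/s
Converting: 100 m/s × 1.944 = 190 knots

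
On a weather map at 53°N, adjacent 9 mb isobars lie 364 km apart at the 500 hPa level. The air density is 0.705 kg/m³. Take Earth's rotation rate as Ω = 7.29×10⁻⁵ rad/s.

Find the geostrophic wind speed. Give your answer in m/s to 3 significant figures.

30.1 m/s

Coriolis parameter at 53°N:
f = 2Ω sin φ = 2 × 7.29×10⁻⁵ × sin 53° = 1.16×10⁻⁴ s⁻¹
Pressure gradient: |∂P/∂n| = 900 Pa / 364000 m = 2.47×10⁻³ Pa/m
Geostrophic balance (pressure-gradient force = Coriolis force):
V_g = (1/(fρ)) |∂P/∂n| = 2.47×10⁻³ / (1.16×10⁻⁴ × 0.705) = 30.1 m/s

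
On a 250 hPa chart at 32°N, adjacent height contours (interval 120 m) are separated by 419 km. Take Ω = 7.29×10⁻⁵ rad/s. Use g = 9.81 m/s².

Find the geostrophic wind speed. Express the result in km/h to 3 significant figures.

131 km/h

Coriolis parameter at 32°N:
f = 2Ω sin φ = 2 × 7.29×10⁻⁵ × sin 32° = 7.73×10⁻⁵ s⁻¹
Height gradient: |∂Z/∂n| = 120 m / 419000 m = 2.86×10⁻⁴
On a pressure surface, geostrophic balance gives V_g = (g/f)|∂Z/∂n|:
V_g = 9.81 × 2.86×10⁻⁴ / 7.73×10⁻⁵ = 36.4 m/s
Converting: 36.4 m/s × 3.6 = 131 km/h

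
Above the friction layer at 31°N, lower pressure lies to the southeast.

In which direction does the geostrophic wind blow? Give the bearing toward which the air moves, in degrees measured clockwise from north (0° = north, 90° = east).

225°

The pressure-gradient force points toward the southeast (bearing 135°).
Geostrophic balance: in the Northern Hemisphere the Coriolis force deflects motion to the right, so the geostrophic wind blows 90° to the right of the pressure-gradient force (low pressure on the left).
Rotating 135° by 90° clockwise gives 225° — the wind blows toward the southwest.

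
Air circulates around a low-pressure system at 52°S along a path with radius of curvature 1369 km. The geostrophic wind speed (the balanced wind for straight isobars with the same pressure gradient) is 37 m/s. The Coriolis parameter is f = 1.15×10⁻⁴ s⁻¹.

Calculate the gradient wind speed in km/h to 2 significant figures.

Around a low, centrifugal force acts outward with Coriolis, so pressure-gradient force balances both:
(1/ρ)|∂P/∂n| = fV + V²/R  →  V² + fR·V − fR·V_g = 0
With fR = 1.15×10⁻⁴ × 1369×10³ m = 157 m/s:
V = [−fR + √((fR)² + 4 fR V_g)]/2 = [−157 + √(157² + 4×157×37)]/2 = 30.9 m/s
Subgeostrophic (V < V_g = 37 m/s), as expected around a low.
Converting: 30.9 m/s × 3.6 = 110 km/h

110 km/h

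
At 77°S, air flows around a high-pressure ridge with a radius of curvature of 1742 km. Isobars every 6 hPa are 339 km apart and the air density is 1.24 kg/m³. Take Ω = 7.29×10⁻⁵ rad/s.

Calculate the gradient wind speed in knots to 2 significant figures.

20 knots

Coriolis parameter at 77°S:
f = 2Ω sin φ = 2 × 7.29×10⁻⁵ × sin 77° = 1.42×10⁻⁴ s⁻¹
Pressure gradient: |∂P/∂n| = 600 Pa / 339000 m = 1.77×10⁻³ Pa/m
Geostrophic speed: V_g = |∂P/∂n|/(fρ) = 1.77×10⁻³/(1.42×10⁻⁴ × 1.24) = 10.0 m/s
Around a high, pressure-gradient force acts outward with centrifugal, so Coriolis balances both:
fV = (1/ρ)|∂P/∂n| + V²/R  →  V² − fR·V + fR·V_g = 0
With fR = 1.42×10⁻⁴ × 1742×10³ m = 247 m/s:
V = [fR − √((fR)² − 4 fR V_g)]/2 = [247 − √(247² − 4×247×10)]/2 = 10.5 m/s
Supergeostrophic (V > V_g = 10 m/s), as expected around a high.
Converting: 10.5 m/s × 1.944 = 20 knots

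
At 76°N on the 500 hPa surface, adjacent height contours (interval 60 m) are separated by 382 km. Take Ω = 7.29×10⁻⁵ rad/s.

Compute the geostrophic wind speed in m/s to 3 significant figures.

10.9 m/s

Coriolis parameter at 76°N:
f = 2Ω sin φ = 2 × 7.29×10⁻⁵ × sin 76° = 1.41×10⁻⁴ s⁻¹
Height gradient: |∂Z/∂n| = 60 m / 382000 m = 1.57×10⁻⁴
On a pressure surface, geostrophic balance gives V_g = (g/f)|∂Z/∂n|:
V_g = 9.81 × 1.57×10⁻⁴ / 1.41×10⁻⁴ = 10.9 m/s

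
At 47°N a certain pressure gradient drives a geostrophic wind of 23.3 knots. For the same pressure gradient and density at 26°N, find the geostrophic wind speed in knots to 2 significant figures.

39 knots

With the same pressure gradient and density, V_g ∝ 1/f ∝ 1/sin φ.
V₂ = V₁ · sin φ₁ / sin φ₂ = 23.3 × sin 47° / sin 26°
V₂ = 23.3 × 0.7314/0.4384 = 39 knots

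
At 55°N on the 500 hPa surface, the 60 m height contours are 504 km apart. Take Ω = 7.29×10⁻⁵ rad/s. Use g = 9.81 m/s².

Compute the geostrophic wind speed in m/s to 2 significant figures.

9.8 m/s

Coriolis parameter at 55°N:
f = 2Ω sin φ = 2 × 7.29×10⁻⁵ × sin 55° = 1.19×10⁻⁴ s⁻¹
Height gradient: |∂Z/∂n| = 60 m / 504000 m = 1.19×10⁻⁴
On a pressure surface, geostrophic balance gives V_g = (g/f)|∂Z/∂n|:
V_g = 9.81 × 1.19×10⁻⁴ / 1.19×10⁻⁴ = 9.78 m/s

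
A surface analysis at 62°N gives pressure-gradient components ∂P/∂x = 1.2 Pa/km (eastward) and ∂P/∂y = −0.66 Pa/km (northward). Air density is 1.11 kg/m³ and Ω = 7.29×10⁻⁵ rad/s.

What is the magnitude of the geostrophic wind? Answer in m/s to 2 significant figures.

9.6 m/s

Coriolis parameter at 62°N:
f = 2Ω sin φ = 2 × 7.29×10⁻⁵ × sin 62° = 1.29×10⁻⁴ s⁻¹
Component geostrophic relations (x east, y north):
u_g = −(1/(fρ)) ∂P/∂y,  v_g = (1/(fρ)) ∂P/∂x
u_g = −(−0.66×10⁻³)/(1.29×10⁻⁴ × 1.11) = 4.62 m/s;  v_g = (1.2×10⁻³)/(1.29×10⁻⁴ × 1.11) = 8.40 m/s
|V_g| = √(u_g² + v_g²) = 9.58 m/s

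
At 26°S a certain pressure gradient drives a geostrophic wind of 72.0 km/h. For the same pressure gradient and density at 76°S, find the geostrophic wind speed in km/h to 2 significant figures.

33 km/h

With the same pressure gradient and density, V_g ∝ 1/f ∝ 1/sin φ.
V₂ = V₁ · sin φ₁ / sin φ₂ = 72.0 × sin 26° / sin 76°
V₂ = 72.0 × 0.4384/0.9703 = 33 km/h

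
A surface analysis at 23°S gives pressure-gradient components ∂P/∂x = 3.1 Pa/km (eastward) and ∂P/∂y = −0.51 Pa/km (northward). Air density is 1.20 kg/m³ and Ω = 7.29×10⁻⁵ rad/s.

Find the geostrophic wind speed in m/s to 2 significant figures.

Coriolis parameter at 23°S:
f = 2Ω sin φ = 2 × 7.29×10⁻⁵ × sin 23° = 5.70×10⁻⁵ s⁻¹
In the Southern Hemisphere f is negative: f = −5.70×10⁻⁵ s⁻¹.
Component geostrophic relations (x east, y north):
u_g = −(1/(fρ)) ∂P/∂y,  v_g = (1/(fρ)) ∂P/∂x
u_g = −(−0.51×10⁻³)/(−5.70×10⁻⁵ × 1.20) = −7.46 m/s;  v_g = (3.1×10⁻³)/(−5.70×10⁻⁵ × 1.20) = −45.3 m/s
|V_g| = √(u_g² + v_g²) = 46.0 m/s

46 m/s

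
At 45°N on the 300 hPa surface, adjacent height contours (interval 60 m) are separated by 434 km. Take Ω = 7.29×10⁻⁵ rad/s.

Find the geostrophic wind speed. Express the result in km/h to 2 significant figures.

47 km/h

Coriolis parameter at 45°N:
f = 2Ω sin φ = 2 × 7.29×10⁻⁵ × sin 45° = 1.03×10⁻⁴ s⁻¹
Height gradient: |∂Z/∂n| = 60 m / 434000 m = 1.38×10⁻⁴
On a pressure surface, geostrophic balance gives V_g = (g/f)|∂Z/∂n|:
V_g = 9.81 × 1.38×10⁻⁴ / 1.03×10⁻⁴ = 13.2 m/s
Converting: 13.2 m/s × 3.6 = 47 km/h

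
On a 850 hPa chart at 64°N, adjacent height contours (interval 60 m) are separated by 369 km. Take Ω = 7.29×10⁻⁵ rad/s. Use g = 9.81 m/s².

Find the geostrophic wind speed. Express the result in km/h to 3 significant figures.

43.8 km/h

Coriolis parameter at 64°N:
f = 2Ω sin φ = 2 × 7.29×10⁻⁵ × sin 64° = 1.31×10⁻⁴ s⁻¹
Height gradient: |∂Z/∂n| = 60 m / 369000 m = 1.63×10⁻⁴
On a pressure surface, geostrophic balance gives V_g = (g/f)|∂Z/∂n|:
V_g = 9.81 × 1.63×10⁻⁴ / 1.31×10⁻⁴ = 12.2 m/s
Converting: 12.2 m/s × 3.6 = 43.8 km/h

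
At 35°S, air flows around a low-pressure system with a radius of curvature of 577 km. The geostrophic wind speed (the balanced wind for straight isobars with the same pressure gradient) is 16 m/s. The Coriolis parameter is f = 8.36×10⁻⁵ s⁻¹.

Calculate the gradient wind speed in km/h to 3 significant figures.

45.6 km/h

Around a low, centrifugal force acts outward with Coriolis, so pressure-gradient force balances both:
(1/ρ)|∂P/∂n| = fV + V²/R  →  V² + fR·V − fR·V_g = 0
With fR = 8.36×10⁻⁵ × 577×10³ m = 48.2 m/s:
V = [−fR + √((fR)² + 4 fR V_g)]/2 = [−48.2 + √(48.2² + 4×48.2×16)]/2 = 12.7 m/s
Subgeostrophic (V < V_g = 16 m/s), as expected around a low.
Converting: 12.7 m/s × 3.6 = 45.6 km/h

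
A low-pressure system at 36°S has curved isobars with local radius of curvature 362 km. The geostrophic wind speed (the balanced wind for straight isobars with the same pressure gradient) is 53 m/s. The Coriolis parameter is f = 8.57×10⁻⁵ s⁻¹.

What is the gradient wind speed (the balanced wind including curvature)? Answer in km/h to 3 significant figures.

Around a low, centrifugal force acts outward with Coriolis, so pressure-gradient force balances both:
(1/ρ)|∂P/∂n| = fV + V²/R  →  V² + fR·V − fR·V_g = 0
With fR = 8.57×10⁻⁵ × 362×10³ m = 31.0 m/s:
V = [−fR + √((fR)² + 4 fR V_g)]/2 = [−31.0 + √(31.0² + 4×31.0×53)]/2 = 27.9 m/s
Subgeostrophic (V < V_g = 53 m/s), as expected around a low.
Converting: 27.9 m/s × 3.6 = 100 km/h

100 km/h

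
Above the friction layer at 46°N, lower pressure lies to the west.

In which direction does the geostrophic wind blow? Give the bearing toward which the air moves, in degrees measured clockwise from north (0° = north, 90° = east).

The pressure-gradient force points toward the west (bearing 270°).
Geostrophic balance: in the Northern Hemisphere the Coriolis force deflects motion to the right, so the geostrophic wind blows 90° to the right of the pressure-gradient force (low pressure on the left).
Rotating 270° by 90° clockwise gives 000° — the wind blows toward the north.

000°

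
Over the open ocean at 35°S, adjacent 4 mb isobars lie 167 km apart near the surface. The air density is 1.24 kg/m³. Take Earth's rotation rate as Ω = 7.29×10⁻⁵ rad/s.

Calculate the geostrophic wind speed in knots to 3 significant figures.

44.9 knots

Coriolis parameter at 35°S:
f = 2Ω sin φ = 2 × 7.29×10⁻⁵ × sin 35° = 8.36×10⁻⁵ s⁻¹
Pressure gradient: |∂P/∂n| = 400 Pa / 167000 m = 2.40×10⁻³ Pa/m
Geostrophic balance (pressure-gradient force = Coriolis force):
V_g = (1/(fρ)) |∂P/∂n| = 2.40×10⁻³ / (8.36×10⁻⁵ × 1.24) = 23.1 m/s
Converting: 23.1 m/s × 1.944 = 44.9 knots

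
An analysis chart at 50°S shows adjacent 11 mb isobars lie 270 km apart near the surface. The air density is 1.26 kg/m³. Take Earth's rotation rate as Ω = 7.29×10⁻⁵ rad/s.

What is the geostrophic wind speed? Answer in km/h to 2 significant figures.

Coriolis parameter at 50°S:
f = 2Ω sin φ = 2 × 7.29×10⁻⁵ × sin 50° = 1.12×10⁻⁴ s⁻¹
Pressure gradient: |∂P/∂n| = 1100 Pa / 270000 m = 4.07×10⁻³ Pa/m
Geostrophic balance (pressure-gradient force = Coriolis force):
V_g = (1/(fρ)) |∂P/∂n| = 4.07×10⁻³ / (1.12×10⁻⁴ × 1.26) = 28.9 m/s
Converting: 28.9 m/s × 3.6 = 100 km/h

100 km/h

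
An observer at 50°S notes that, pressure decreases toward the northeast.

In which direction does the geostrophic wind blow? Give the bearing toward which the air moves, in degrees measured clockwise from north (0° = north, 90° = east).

The pressure-gradient force points toward the northeast (bearing 045°).
Geostrophic balance: in the Southern Hemisphere the Coriolis force deflects motion to the left, so the geostrophic wind blows 90° to the left of the pressure-gradient force (low pressure on the right).
Rotating 045° by 90° counterclockwise gives 315° — the wind blows toward the northwest.

315°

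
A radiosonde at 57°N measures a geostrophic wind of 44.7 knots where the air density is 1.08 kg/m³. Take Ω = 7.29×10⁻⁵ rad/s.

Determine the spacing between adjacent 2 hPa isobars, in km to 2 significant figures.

Coriolis parameter at 57°N:
f = 2Ω sin φ = 2 × 7.29×10⁻⁵ × sin 57° = 1.22×10⁻⁴ s⁻¹
Wind speed in SI: 44.7 knots = 23.0 m/s
Geostrophic balance rearranged: |∂P/∂n| = f ρ V_g
|∂P/∂n| = 1.22×10⁻⁴ × 1.08 × 23.0 = 3.04×10⁻³ Pa/m
Isobar spacing: Δn = ΔP/|∂P/∂n| = 200 Pa / 3.04×10⁻³ Pa/m = 65858 m ≈ 66 km

66 km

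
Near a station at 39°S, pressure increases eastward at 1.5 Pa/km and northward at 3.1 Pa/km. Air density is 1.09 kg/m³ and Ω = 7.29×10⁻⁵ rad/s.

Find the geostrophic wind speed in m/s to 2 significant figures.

34 m/s

Coriolis parameter at 39°S:
f = 2Ω sin φ = 2 × 7.29×10⁻⁵ × sin 39° = 9.18×10⁻⁵ s⁻¹
In the Southern Hemisphere f is negative: f = −9.18×10⁻⁵ s⁻¹.
Component geostrophic relations (x east, y north):
u_g = −(1/(fρ)) ∂P/∂y,  v_g = (1/(fρ)) ∂P/∂x
u_g = −(3.1×10⁻³)/(−9.18×10⁻⁵ × 1.09) = 31.0 m/s;  v_g = (1.5×10⁻³)/(−9.18×10⁻⁵ × 1.09) = −15.0 m/s
|V_g| = √(u_g² + v_g²) = 34.4 m/s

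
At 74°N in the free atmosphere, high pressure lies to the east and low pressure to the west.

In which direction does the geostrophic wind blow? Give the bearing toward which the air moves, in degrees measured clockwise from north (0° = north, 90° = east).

The pressure-gradient force points toward the west (bearing 270°).
Geostrophic balance: in the Northern Hemisphere the Coriolis force deflects motion to the right, so the geostrophic wind blows 90° to the right of the pressure-gradient force (low pressure on the left).
Rotating 270° by 90° clockwise gives 000° — the wind blows toward the north.

000°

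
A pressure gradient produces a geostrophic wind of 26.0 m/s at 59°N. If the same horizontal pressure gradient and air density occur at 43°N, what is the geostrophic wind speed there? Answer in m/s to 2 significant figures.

With the same pressure gradient and density, V_g ∝ 1/f ∝ 1/sin φ.
V₂ = V₁ · sin φ₁ / sin φ₂ = 26.0 × sin 59° / sin 43°
V₂ = 26.0 × 0.8572/0.6820 = 33 m/s

33 m/s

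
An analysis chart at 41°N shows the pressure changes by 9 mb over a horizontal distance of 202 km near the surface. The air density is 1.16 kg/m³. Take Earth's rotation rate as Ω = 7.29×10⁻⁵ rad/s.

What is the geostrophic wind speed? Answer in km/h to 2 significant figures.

Coriolis parameter at 41°N:
f = 2Ω sin φ = 2 × 7.29×10⁻⁵ × sin 41° = 9.57×10⁻⁵ s⁻¹
Pressure gradient: |∂P/∂n| = 900 Pa / 202000 m = 4.46×10⁻³ Pa/m
Geostrophic balance (pressure-gradient force = Coriolis force):
V_g = (1/(fρ)) |∂P/∂n| = 4.46×10⁻³ / (9.57×10⁻⁵ × 1.16) = 40.2 m/s
Converting: 40.2 m/s × 3.6 = 140 km/h

140 km/h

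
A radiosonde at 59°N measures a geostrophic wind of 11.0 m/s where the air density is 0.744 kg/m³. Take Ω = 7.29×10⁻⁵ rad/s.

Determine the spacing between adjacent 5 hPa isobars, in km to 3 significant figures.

489 km

Coriolis parameter at 59°N:
f = 2Ω sin φ = 2 × 7.29×10⁻⁵ × sin 59° = 1.25×10⁻⁴ s⁻¹
Geostrophic balance rearranged: |∂P/∂n| = f ρ V_g
|∂P/∂n| = 1.25×10⁻⁴ × 0.744 × 11.0 = 1.02×10⁻³ Pa/m
Isobar spacing: Δn = ΔP/|∂P/∂n| = 500 Pa / 1.02×10⁻³ Pa/m = 488856 m ≈ 489 km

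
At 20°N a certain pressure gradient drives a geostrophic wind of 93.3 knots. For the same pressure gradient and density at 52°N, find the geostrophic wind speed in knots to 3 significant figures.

With the same pressure gradient and density, V_g ∝ 1/f ∝ 1/sin φ.
V₂ = V₁ · sin φ₁ / sin φ₂ = 93.3 × sin 20° / sin 52°
V₂ = 93.3 × 0.3420/0.7880 = 40.5 knots

40.5 knots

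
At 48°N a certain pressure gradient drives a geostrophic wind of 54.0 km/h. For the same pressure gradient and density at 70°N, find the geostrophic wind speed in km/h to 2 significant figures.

43 km/h

With the same pressure gradient and density, V_g ∝ 1/f ∝ 1/sin φ.
V₂ = V₁ · sin φ₁ / sin φ₂ = 54.0 × sin 48° / sin 70°
V₂ = 54.0 × 0.7431/0.9397 = 43 km/h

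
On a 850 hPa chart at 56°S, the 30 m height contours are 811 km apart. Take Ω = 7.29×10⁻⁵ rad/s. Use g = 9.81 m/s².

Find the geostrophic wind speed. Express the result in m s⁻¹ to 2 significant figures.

3.0 m s⁻¹

Coriolis parameter at 56°S:
f = 2Ω sin φ = 2 × 7.29×10⁻⁵ × sin 56° = 1.21×10⁻⁴ s⁻¹
Height gradient: |∂Z/∂n| = 30 m / 811000 m = 3.70×10⁻⁵
On a pressure surface, geostrophic balance gives V_g = (g/f)|∂Z/∂n|:
V_g = 9.81 × 3.70×10⁻⁵ / 1.21×10⁻⁴ = 3.00 m/s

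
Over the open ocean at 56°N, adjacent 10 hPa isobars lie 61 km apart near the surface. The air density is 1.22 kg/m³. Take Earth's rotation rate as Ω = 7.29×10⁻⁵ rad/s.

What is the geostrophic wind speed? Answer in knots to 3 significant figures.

Coriolis parameter at 56°N:
f = 2Ω sin φ = 2 × 7.29×10⁻⁵ × sin 56° = 1.21×10⁻⁴ s⁻¹
Pressure gradient: |∂P/∂n| = 1000 Pa / 61000 m = 1.64×10⁻² Pa/m
Geostrophic balance (pressure-gradient force = Coriolis force):
V_g = (1/(fρ)) |∂P/∂n| = 1.64×10⁻² / (1.21×10⁻⁴ × 1.22) = 111 m/s
Converting: 111 m/s × 1.944 = 216 knots

216 knots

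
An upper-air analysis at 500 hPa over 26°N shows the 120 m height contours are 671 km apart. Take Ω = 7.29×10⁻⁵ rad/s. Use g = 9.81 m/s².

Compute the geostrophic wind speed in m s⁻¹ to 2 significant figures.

27 m s⁻¹

Coriolis parameter at 26°N:
f = 2Ω sin φ = 2 × 7.29×10⁻⁵ × sin 26° = 6.39×10⁻⁵ s⁻¹
Height gradient: |∂Z/∂n| = 120 m / 671000 m = 1.79×10⁻⁴
On a pressure surface, geostrophic balance gives V_g = (g/f)|∂Z/∂n|:
V_g = 9.81 × 1.79×10⁻⁴ / 6.39×10⁻⁵ = 27.4 m/s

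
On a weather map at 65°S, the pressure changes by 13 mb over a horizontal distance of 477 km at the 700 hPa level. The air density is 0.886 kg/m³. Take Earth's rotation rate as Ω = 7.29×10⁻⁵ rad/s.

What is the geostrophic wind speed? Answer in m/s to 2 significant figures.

23 m/s

Coriolis parameter at 65°S:
f = 2Ω sin φ = 2 × 7.29×10⁻⁵ × sin 65° = 1.32×10⁻⁴ s⁻¹
Pressure gradient: |∂P/∂n| = 1300 Pa / 477000 m = 2.73×10⁻³ Pa/m
Geostrophic balance (pressure-gradient force = Coriolis force):
V_g = (1/(fρ)) |∂P/∂n| = 2.73×10⁻³ / (1.32×10⁻⁴ × 0.886) = 23.3 m/s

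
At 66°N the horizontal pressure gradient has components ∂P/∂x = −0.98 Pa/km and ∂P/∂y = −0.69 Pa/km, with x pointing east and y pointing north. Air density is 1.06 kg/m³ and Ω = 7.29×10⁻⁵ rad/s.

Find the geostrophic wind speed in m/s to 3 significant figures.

Coriolis parameter at 66°N:
f = 2Ω sin φ = 2 × 7.29×10⁻⁵ × sin 66° = 1.33×10⁻⁴ s⁻¹
Component geostrophic relations (x east, y north):
u_g = −(1/(fρ)) ∂P/∂y,  v_g = (1/(fρ)) ∂P/∂x
u_g = −(−0.69×10⁻³)/(1.33×10⁻⁴ × 1.06) = 4.89 m/s;  v_g = (−0.98×10⁻³)/(1.33×10⁻⁴ × 1.06) = −6.94 m/s
|V_g| = √(u_g² + v_g²) = 8.49 m/s

8.49 m/s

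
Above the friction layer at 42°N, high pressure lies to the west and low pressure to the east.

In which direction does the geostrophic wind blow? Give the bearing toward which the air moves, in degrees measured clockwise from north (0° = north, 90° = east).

180°

The pressure-gradient force points toward the east (bearing 090°).
Geostrophic balance: in the Northern Hemisphere the Coriolis force deflects motion to the right, so the geostrophic wind blows 90° to the right of the pressure-gradient force (low pressure on the left).
Rotating 090° by 90° clockwise gives 180° — the wind blows toward the south.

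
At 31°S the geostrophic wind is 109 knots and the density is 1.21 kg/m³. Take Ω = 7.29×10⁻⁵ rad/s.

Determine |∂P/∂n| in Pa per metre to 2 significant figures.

5.1×10⁻³ Pa/m

Coriolis parameter at 31°S:
f = 2Ω sin φ = 2 × 7.29×10⁻⁵ × sin 31° = 7.51×10⁻⁵ s⁻¹
Wind speed in SI: 109 knots = 56.1 m/s
Geostrophic balance rearranged: |∂P/∂n| = f ρ V_g
|∂P/∂n| = 7.51×10⁻⁵ × 1.21 × 56.1 = 5.10×10⁻³ Pa/m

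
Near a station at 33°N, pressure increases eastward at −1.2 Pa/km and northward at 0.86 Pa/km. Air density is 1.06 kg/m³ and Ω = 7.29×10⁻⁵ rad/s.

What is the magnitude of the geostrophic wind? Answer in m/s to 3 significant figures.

Coriolis parameter at 33°N:
f = 2Ω sin φ = 2 × 7.29×10⁻⁵ × sin 33° = 7.94×10⁻⁵ s⁻¹
Component geostrophic relations (x east, y north):
u_g = −(1/(fρ)) ∂P/∂y,  v_g = (1/(fρ)) ∂P/∂x
u_g = −(0.86×10⁻³)/(7.94×10⁻⁵ × 1.06) = −10.2 m/s;  v_g = (−1.2×10⁻³)/(7.94×10⁻⁵ × 1.06) = −14.3 m/s
|V_g| = √(u_g² + v_g²) = 17.5 m/s

17.5 m/s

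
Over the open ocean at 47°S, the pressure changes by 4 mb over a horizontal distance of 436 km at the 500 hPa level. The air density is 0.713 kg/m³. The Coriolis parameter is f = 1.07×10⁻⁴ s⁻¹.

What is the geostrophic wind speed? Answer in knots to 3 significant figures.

23.4 knots

Pressure gradient: |∂P/∂n| = 400 Pa / 436000 m = 9.17×10⁻⁴ Pa/m
Geostrophic balance (pressure-gradient force = Coriolis force):
V_g = (1/(fρ)) |∂P/∂n| = 9.17×10⁻⁴ / (1.07×10⁻⁴ × 0.713) = 12.0 m/s
Converting: 12.0 m/s × 1.944 = 23.4 knots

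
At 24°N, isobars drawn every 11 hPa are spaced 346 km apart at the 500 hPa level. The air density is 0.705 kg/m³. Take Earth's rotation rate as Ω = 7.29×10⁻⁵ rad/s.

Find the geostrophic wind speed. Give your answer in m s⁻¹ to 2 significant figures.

76 m s⁻¹

Coriolis parameter at 24°N:
f = 2Ω sin φ = 2 × 7.29×10⁻⁵ × sin 24° = 5.93×10⁻⁵ s⁻¹
Pressure gradient: |∂P/∂n| = 1100 Pa / 346000 m = 3.18×10⁻³ Pa/m
Geostrophic balance (pressure-gradient force = Coriolis force):
V_g = (1/(fρ)) |∂P/∂n| = 3.18×10⁻³ / (5.93×10⁻⁵ × 0.705) = 76.0 m/s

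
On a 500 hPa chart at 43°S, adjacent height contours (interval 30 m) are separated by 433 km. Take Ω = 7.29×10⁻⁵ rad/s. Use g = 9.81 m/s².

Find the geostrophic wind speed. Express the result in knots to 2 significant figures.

13 knots

Coriolis parameter at 43°S:
f = 2Ω sin φ = 2 × 7.29×10⁻⁵ × sin 43° = 9.94×10⁻⁵ s⁻¹
Height gradient: |∂Z/∂n| = 30 m / 433000 m = 6.93×10⁻⁵
On a pressure surface, geostrophic balance gives V_g = (g/f)|∂Z/∂n|:
V_g = 9.81 × 6.93×10⁻⁵ / 9.94×10⁻⁵ = 6.84 m/s
Converting: 6.84 m/s × 1.944 = 13 knots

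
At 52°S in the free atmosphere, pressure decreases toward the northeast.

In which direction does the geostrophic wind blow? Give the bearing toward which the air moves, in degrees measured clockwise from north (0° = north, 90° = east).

315°

The pressure-gradient force points toward the northeast (bearing 045°).
Geostrophic balance: in the Southern Hemisphere the Coriolis force deflects motion to the left, so the geostrophic wind blows 90° to the left of the pressure-gradient force (low pressure on the right).
Rotating 045° by 90° counterclockwise gives 315° — the wind blows toward the northwest.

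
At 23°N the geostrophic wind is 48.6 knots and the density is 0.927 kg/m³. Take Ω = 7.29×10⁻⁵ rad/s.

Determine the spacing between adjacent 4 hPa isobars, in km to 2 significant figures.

300 km

Coriolis parameter at 23°N:
f = 2Ω sin φ = 2 × 7.29×10⁻⁵ × sin 23° = 5.70×10⁻⁵ s⁻¹
Wind speed in SI: 48.6 knots = 25.0 m/s
Geostrophic balance rearranged: |∂P/∂n| = f ρ V_g
|∂P/∂n| = 5.70×10⁻⁵ × 0.927 × 25.0 = 1.32×10⁻³ Pa/m
Isobar spacing: Δn = ΔP/|∂P/∂n| = 400 Pa / 1.32×10⁻³ Pa/m = 302950 m ≈ 300 km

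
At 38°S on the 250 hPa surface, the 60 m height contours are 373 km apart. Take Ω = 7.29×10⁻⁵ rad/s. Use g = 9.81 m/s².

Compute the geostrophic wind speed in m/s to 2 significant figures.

Coriolis parameter at 38°S:
f = 2Ω sin φ = 2 × 7.29×10⁻⁵ × sin 38° = 8.98×10⁻⁵ s⁻¹
Height gradient: |∂Z/∂n| = 60 m / 373000 m = 1.61×10⁻⁴
On a pressure surface, geostrophic balance gives V_g = (g/f)|∂Z/∂n|:
V_g = 9.81 × 1.61×10⁻⁴ / 8.98×10⁻⁵ = 17.6 m/s

18 m/s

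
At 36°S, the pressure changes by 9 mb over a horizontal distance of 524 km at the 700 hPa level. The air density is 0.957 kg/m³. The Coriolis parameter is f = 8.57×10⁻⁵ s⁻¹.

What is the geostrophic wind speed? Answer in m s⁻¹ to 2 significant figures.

Pressure gradient: |∂P/∂n| = 900 Pa / 524000 m = 1.72×10⁻³ Pa/m
Geostrophic balance (pressure-gradient force = Coriolis force):
V_g = (1/(fρ)) |∂P/∂n| = 1.72×10⁻³ / (8.57×10⁻⁵ × 0.957) = 20.9 m/s

21 m s⁻¹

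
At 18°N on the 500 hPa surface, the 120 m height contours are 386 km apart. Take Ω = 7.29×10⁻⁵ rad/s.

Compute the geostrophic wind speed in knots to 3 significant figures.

Coriolis parameter at 18°N:
f = 2Ω sin φ = 2 × 7.29×10⁻⁵ × sin 18° = 4.51×10⁻⁵ s⁻¹
Height gradient: |∂Z/∂n| = 120 m / 386000 m = 3.11×10⁻⁴
On a pressure surface, geostrophic balance gives V_g = (g/f)|∂Z/∂n|:
V_g = 9.81 × 3.11×10⁻⁴ / 4.51×10⁻⁵ = 67.7 m/s
Converting: 67.7 m/s × 1.944 = 132 knots

132 knots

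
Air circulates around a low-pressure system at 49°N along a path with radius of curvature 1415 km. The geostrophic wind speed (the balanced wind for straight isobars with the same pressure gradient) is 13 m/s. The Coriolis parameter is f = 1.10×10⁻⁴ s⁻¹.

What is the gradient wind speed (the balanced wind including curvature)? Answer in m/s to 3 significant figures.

12.1 m/s

Around a low, centrifugal force acts outward with Coriolis, so pressure-gradient force balances both:
(1/ρ)|∂P/∂n| = fV + V²/R  →  V² + fR·V − fR·V_g = 0
With fR = 1.10×10⁻⁴ × 1415×10³ m = 156 m/s:
V = [−fR + √((fR)² + 4 fR V_g)]/2 = [−156 + √(156² + 4×156×13)]/2 = 12.1 m/s
Subgeostrophic (V < V_g = 13 m/s), as expected around a low.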